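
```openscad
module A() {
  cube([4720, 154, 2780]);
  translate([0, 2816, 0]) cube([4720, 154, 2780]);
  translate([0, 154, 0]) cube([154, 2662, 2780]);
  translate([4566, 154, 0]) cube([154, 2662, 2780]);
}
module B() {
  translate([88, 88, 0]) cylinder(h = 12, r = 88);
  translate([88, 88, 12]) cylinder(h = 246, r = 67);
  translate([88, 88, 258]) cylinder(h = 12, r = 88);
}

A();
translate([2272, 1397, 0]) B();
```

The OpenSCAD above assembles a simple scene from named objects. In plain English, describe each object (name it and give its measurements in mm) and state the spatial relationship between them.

A is the wall frame of a small rectangular building: four walls, each 2780 mm tall and 154 mm thick, enclosing a footprint 4720 mm (x) by 2970 mm (y) outside-to-outside, with no floor or roof. The front and back walls (the −y and +y sides) span the full width; the two side walls fit between them.

B is a spool: two coaxial disc flanges of radius 88 mm and thickness 12 mm, joined by a core cylinder of radius 67 mm and height 246 mm. The lower flange rests on z = 0 and the three cylinders share a vertical axis.

The spool sits inside the house frame, centred.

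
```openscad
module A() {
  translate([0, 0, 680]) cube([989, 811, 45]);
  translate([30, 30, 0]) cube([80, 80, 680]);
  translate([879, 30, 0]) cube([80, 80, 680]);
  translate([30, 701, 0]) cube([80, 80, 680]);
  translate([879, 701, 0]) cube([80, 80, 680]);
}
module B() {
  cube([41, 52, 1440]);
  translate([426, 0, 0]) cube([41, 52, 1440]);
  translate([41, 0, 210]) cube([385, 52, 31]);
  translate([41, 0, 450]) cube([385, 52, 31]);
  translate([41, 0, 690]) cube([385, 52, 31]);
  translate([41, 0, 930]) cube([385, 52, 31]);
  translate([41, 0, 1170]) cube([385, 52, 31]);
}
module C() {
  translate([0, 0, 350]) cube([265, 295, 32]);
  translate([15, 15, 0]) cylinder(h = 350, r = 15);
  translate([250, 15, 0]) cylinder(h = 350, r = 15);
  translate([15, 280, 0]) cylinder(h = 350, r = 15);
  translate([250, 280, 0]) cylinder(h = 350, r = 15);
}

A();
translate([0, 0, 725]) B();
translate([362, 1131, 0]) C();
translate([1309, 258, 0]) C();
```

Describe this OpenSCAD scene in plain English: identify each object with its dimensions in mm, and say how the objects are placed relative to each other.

A is a table: top 989 mm (x) × 811 mm (y), 45 mm thick, upper face at z = 725 mm, on four 80×80 mm square legs, each inset 30 mm from the nearest pair of top edges, running from z = 0 to the bottom of the top.

B is a wooden ladder with two side rails of 41×52 mm section and 1440 mm height, set 467 mm apart overall. Between them run 5 rectangular rungs (52 mm deep, 31 mm thick), front faces flush with the rails' −y face. The bottom of the first rung is 210 mm above the floor and each subsequent rung is 240 mm higher than the one below.

C is a simple wooden stool: a rectangular seat 265 mm (x) by 295 mm (y), 32 mm thick, top face at z = 382 mm, on four round legs, each 30 mm in diameter. The legs rest on z = 0, each leg's axis is inset half a diameter from the nearest pair of seat edges (so the leg's bounding box is flush with the corner).

The ladder is on top of the table. Two stools sit around the table at the +y, +x sides.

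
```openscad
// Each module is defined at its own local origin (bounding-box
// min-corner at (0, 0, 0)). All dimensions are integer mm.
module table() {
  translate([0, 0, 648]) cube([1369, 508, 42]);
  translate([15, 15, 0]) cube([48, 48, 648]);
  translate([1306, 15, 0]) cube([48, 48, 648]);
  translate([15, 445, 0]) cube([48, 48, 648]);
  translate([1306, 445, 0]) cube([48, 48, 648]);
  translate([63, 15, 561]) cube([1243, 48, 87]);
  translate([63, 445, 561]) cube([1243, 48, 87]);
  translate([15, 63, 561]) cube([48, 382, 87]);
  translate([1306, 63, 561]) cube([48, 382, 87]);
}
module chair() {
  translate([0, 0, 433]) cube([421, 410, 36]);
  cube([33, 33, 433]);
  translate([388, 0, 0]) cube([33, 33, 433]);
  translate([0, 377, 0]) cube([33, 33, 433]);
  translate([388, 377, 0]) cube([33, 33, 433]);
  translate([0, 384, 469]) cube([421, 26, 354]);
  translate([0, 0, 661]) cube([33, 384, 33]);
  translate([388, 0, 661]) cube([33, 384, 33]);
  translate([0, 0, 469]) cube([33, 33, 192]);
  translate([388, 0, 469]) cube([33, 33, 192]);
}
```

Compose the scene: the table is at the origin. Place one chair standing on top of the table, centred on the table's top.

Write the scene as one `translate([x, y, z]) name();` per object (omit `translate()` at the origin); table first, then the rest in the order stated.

table();
translate([474, 49, 690]) chair();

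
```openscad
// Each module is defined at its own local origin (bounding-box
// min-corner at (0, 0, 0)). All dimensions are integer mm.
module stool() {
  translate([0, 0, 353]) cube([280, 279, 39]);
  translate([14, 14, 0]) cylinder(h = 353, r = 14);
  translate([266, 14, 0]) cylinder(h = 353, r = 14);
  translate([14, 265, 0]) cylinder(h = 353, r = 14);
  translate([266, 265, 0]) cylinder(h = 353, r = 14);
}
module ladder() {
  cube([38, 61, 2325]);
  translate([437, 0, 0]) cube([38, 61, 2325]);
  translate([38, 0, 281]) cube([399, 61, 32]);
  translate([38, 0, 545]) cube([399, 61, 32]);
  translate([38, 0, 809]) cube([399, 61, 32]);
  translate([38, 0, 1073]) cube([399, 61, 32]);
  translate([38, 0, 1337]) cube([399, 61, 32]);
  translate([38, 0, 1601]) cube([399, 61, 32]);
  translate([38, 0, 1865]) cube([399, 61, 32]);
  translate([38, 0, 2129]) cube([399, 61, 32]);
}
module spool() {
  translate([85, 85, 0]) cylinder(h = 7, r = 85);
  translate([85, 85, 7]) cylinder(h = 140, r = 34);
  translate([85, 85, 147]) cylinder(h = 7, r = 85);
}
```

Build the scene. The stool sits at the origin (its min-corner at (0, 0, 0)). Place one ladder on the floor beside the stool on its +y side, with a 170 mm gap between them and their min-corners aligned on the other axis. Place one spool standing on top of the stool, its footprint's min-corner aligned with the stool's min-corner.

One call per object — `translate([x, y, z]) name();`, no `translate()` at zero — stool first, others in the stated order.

stool();
translate([0, 449, 0]) ladder();
translate([0, 0, 392]) spool();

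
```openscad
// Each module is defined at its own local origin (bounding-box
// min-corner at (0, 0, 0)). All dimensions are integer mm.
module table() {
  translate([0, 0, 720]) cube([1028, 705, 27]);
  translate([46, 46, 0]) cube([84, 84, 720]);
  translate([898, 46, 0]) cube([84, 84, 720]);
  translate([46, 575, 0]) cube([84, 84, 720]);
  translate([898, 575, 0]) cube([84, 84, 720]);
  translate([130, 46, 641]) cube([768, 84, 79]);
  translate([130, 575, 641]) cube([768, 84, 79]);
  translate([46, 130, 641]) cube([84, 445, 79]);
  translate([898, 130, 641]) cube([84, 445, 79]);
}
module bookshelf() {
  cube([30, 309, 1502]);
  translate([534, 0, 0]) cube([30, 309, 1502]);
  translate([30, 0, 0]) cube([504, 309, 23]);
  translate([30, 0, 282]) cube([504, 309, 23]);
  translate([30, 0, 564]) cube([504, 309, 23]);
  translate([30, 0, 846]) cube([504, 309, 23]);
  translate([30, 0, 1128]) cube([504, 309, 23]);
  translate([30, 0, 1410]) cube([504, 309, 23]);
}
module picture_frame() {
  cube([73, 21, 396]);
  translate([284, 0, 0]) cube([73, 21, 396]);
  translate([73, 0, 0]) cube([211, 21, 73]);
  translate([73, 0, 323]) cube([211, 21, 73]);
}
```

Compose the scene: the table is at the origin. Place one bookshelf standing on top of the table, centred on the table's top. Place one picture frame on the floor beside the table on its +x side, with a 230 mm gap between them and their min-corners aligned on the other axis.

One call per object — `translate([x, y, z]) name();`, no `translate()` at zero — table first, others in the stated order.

table();
translate([232, 198, 747]) bookshelf();
translate([1258, 0, 0]) picture_frame();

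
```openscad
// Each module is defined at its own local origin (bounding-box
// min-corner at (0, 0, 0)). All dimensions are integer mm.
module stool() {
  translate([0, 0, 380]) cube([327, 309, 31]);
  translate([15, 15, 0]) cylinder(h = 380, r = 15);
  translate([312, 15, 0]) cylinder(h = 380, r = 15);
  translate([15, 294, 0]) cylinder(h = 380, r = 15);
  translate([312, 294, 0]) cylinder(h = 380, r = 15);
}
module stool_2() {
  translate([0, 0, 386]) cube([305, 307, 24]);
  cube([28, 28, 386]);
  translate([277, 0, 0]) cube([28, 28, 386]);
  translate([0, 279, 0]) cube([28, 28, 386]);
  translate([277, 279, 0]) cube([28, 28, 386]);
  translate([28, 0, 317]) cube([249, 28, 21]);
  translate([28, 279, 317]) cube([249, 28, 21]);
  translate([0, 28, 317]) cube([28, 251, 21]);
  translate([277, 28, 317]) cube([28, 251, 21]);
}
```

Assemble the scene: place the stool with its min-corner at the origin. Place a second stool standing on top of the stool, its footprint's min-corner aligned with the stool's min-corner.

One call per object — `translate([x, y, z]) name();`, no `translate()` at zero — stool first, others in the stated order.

stool();
translate([0, 0, 411]) stool_2();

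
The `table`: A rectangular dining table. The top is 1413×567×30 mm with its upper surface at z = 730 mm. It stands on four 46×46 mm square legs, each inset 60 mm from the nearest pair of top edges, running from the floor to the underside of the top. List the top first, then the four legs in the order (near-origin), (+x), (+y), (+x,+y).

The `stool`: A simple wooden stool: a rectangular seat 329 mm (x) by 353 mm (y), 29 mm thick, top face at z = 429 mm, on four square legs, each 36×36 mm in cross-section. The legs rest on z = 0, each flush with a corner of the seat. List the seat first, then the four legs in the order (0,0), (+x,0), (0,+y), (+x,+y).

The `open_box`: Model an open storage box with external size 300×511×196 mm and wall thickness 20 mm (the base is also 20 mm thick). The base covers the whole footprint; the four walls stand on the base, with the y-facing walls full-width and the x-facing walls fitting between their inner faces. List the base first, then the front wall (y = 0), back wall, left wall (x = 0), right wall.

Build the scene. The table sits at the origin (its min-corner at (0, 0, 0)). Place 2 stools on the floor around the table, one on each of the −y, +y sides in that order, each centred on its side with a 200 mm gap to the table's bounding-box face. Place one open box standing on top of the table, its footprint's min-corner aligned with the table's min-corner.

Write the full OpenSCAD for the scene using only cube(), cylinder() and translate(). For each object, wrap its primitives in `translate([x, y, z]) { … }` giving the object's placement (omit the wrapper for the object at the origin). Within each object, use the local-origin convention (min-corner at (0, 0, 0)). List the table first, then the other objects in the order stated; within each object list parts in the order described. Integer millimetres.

translate([0, 0, 700]) cube([1413, 567, 30]);
translate([60, 60, 0]) cube([46, 46, 700]);
translate([1307, 60, 0]) cube([46, 46, 700]);
translate([60, 461, 0]) cube([46, 46, 700]);
translate([1307, 461, 0]) cube([46, 46, 700]);
translate([542, -553, 0]) {
  translate([0, 0, 400]) cube([329, 353, 29]);
  cube([36, 36, 400]);
  translate([293, 0, 0]) cube([36, 36, 400]);
  translate([0, 317, 0]) cube([36, 36, 400]);
  translate([293, 317, 0]) cube([36, 36, 400]);
}
translate([542, 767, 0]) {
  translate([0, 0, 400]) cube([329, 353, 29]);
  cube([36, 36, 400]);
  translate([293, 0, 0]) cube([36, 36, 400]);
  translate([0, 317, 0]) cube([36, 36, 400]);
  translate([293, 317, 0]) cube([36, 36, 400]);
}
translate([0, 0, 730]) {
  cube([300, 511, 20]);
  translate([0, 0, 20]) cube([300, 20, 176]);
  translate([0, 491, 20]) cube([300, 20, 176]);
  translate([0, 20, 20]) cube([20, 471, 176]);
  translate([280, 20, 20]) cube([20, 471, 176]);
}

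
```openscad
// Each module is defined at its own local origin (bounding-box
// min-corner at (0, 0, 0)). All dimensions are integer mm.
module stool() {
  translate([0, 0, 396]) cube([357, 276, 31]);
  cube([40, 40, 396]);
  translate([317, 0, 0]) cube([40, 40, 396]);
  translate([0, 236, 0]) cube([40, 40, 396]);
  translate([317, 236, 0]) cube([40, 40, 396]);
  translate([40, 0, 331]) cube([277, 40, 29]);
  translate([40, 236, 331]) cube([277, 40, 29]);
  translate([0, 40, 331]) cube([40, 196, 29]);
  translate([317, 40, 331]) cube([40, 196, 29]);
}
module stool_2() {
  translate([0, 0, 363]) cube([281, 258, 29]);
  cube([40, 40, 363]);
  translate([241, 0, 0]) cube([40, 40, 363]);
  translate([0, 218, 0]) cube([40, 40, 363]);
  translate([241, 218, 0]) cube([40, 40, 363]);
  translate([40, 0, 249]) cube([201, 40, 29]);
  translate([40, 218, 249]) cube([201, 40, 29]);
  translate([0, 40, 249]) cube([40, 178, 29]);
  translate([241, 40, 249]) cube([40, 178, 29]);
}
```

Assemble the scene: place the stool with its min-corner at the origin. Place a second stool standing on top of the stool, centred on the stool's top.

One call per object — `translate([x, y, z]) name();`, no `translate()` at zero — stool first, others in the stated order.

stool();
translate([38, 9, 427]) stool_2();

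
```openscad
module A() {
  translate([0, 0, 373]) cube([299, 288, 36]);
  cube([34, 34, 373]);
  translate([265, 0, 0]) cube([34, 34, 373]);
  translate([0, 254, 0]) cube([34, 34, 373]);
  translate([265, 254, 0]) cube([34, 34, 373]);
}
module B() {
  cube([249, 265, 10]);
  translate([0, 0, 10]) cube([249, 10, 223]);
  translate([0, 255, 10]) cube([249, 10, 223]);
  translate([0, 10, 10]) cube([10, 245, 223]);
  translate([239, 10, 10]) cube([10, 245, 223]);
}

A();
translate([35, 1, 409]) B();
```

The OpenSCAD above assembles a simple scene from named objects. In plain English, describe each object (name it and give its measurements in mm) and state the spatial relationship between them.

A is a four-legged stool. The seat is 299×288 mm, 36 mm thick, top at z = 409 mm. It stands on four square legs, each 34×34 mm in cross-section, from z = 0 to the seat underside, each flush with a corner of the seat.

B is an open-topped rectangular box: outside dimensions 249×265×233 mm, with a uniform wall and base thickness of 10 mm. The base is a full 249×265 slab on the floor; four walls sit on top of the base. The front and back walls (the −y and +y sides) span the full width; the two side walls fit between them.

The open box is on top of the stool.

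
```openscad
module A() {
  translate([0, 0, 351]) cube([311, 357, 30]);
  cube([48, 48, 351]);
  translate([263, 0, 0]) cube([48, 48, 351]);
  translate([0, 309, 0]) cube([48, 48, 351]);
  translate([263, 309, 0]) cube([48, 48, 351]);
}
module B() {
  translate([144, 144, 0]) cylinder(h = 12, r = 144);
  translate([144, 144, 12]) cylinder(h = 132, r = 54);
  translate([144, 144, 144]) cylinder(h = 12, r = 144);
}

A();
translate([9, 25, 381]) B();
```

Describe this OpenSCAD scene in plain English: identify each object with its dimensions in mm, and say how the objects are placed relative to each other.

A is a simple wooden stool: a rectangular seat 311 mm (x) by 357 mm (y), 30 mm thick, top face at z = 381 mm, on four square legs, each 48×48 mm in cross-section. The legs rest on z = 0, each flush with a corner of the seat.

B is a spool: two coaxial disc flanges of radius 144 mm and thickness 12 mm, joined by a core cylinder of radius 54 mm and height 132 mm. The lower flange rests on z = 0 and the three cylinders share a vertical axis.

The spool is on top of the stool.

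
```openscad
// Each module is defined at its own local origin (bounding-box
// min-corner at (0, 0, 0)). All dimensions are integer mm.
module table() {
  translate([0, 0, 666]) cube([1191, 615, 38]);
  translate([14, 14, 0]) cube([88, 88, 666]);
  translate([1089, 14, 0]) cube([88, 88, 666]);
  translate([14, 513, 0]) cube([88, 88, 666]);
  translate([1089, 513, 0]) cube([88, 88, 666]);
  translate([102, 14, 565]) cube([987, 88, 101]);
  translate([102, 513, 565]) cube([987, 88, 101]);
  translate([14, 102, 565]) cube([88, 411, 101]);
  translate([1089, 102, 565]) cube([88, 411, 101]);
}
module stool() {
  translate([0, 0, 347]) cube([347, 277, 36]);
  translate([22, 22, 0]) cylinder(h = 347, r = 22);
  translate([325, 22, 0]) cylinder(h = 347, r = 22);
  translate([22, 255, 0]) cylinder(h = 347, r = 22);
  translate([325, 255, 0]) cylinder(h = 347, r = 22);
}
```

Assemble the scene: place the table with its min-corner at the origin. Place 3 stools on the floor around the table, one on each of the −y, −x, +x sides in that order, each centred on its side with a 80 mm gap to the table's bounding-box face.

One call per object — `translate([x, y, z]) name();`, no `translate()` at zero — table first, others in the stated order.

table();
translate([422, -357, 0]) stool();
translate([-427, 169, 0]) stool();
translate([1271, 169, 0]) stool();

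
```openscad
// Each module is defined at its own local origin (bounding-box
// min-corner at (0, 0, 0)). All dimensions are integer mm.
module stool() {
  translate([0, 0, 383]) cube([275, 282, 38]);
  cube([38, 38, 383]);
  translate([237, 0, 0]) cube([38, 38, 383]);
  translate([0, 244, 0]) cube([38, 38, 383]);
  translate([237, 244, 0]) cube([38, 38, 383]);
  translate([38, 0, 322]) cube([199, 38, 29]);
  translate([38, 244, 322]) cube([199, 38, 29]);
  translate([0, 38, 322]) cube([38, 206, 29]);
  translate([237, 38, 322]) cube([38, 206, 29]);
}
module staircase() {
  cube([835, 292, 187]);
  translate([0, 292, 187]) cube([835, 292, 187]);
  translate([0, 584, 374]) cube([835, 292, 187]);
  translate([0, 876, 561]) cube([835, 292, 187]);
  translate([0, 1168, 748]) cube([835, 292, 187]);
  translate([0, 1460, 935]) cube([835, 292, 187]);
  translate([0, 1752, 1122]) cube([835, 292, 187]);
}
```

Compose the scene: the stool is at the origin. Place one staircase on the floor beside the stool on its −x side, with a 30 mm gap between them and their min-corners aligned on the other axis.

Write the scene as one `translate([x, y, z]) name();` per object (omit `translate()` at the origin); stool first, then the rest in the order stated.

stool();
translate([-865, 0, 0]) staircase();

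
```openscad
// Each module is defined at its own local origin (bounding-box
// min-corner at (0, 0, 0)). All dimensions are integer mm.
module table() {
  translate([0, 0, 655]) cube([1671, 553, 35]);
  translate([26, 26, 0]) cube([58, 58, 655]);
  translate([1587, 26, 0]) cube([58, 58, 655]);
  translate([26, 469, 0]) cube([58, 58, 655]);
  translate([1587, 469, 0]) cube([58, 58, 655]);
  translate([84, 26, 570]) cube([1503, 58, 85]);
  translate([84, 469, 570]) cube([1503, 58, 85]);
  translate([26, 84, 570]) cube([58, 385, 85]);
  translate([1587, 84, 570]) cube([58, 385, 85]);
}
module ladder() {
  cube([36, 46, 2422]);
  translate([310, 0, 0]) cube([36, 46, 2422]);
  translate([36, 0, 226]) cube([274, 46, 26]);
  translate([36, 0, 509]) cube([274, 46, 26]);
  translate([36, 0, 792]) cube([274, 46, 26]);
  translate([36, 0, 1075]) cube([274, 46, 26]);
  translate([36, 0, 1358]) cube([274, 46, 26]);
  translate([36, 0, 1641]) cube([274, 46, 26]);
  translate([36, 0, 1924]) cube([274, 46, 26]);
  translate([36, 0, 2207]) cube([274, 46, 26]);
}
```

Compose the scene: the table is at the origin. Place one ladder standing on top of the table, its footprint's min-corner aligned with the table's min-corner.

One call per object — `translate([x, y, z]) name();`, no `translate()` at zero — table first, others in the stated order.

table();
translate([0, 0, 690]) ladder();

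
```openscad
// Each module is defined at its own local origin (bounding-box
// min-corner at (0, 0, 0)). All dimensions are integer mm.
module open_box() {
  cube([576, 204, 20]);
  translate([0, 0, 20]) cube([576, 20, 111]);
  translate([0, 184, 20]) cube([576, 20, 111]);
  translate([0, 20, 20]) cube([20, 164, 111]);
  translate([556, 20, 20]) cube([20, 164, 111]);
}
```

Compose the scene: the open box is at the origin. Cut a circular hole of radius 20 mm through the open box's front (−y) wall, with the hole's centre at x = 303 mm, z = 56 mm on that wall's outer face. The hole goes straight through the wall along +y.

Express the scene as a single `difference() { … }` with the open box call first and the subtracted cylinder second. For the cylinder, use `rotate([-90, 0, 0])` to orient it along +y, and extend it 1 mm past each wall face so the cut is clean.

difference() {
  open_box();
  translate([303, -1, 56]) rotate([-90, 0, 0]) cylinder(h = 22, r = 20);
}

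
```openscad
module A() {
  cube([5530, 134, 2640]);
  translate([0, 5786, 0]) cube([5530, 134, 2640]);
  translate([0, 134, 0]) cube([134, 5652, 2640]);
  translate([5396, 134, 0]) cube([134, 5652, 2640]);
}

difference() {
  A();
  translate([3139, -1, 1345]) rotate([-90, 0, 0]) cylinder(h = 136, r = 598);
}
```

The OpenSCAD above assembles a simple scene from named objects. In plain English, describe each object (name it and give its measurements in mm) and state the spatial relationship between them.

A is the wall frame of a small rectangular building: four walls, each 2640 mm tall and 134 mm thick, enclosing a footprint 5530 mm (x) by 5920 mm (y) outside-to-outside, with no floor or roof. The front and back walls (the −y and +y sides) span the full width; the two side walls fit between them.

The house frame has a circular hole of radius 598 mm through its front wall, centred at (x = 3139, z = 1345).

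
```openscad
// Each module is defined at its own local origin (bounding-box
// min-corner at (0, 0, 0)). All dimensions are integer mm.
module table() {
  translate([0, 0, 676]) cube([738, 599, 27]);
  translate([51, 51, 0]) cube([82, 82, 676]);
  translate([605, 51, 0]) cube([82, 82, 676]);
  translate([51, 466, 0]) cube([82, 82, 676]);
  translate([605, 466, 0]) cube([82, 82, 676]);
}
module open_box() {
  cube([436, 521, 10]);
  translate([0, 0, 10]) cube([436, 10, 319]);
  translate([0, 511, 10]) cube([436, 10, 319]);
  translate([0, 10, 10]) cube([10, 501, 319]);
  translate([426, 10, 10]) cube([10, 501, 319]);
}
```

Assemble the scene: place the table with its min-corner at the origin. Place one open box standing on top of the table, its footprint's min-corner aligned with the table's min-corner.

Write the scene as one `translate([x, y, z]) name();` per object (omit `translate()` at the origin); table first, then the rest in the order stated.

table();
translate([0, 0, 703]) open_box();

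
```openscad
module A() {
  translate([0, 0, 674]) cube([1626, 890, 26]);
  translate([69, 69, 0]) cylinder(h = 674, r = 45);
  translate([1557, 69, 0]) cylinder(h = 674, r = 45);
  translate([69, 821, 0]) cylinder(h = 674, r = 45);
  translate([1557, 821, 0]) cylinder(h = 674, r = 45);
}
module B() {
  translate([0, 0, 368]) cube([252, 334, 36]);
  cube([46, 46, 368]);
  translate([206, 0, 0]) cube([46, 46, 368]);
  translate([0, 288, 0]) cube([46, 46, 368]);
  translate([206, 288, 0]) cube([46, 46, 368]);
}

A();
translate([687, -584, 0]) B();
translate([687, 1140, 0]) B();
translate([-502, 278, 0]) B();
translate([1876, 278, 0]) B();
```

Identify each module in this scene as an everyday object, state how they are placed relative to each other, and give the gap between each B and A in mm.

A is a table. B is a stool. Four stools sit around the table at the −y, +y, −x, +x sides. The gap between each stool and the table is 250 mm.

Each stool's nearest face is 250 mm from the table's bounding box.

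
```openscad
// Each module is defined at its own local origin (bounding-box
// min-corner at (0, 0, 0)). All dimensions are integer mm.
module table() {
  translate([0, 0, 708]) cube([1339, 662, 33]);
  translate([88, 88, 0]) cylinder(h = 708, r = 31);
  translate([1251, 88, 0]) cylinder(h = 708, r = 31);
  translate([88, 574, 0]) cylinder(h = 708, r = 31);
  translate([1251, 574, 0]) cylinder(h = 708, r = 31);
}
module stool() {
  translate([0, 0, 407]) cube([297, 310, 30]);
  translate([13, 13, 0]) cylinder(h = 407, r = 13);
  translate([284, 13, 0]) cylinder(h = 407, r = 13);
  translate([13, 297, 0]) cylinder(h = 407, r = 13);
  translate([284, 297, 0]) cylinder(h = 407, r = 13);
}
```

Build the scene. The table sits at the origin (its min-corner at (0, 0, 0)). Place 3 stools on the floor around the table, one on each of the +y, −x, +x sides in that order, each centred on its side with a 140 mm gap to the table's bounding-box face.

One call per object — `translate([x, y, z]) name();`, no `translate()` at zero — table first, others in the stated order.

table();
translate([521, 802, 0]) stool();
translate([-437, 176, 0]) stool();
translate([1479, 176, 0]) stool();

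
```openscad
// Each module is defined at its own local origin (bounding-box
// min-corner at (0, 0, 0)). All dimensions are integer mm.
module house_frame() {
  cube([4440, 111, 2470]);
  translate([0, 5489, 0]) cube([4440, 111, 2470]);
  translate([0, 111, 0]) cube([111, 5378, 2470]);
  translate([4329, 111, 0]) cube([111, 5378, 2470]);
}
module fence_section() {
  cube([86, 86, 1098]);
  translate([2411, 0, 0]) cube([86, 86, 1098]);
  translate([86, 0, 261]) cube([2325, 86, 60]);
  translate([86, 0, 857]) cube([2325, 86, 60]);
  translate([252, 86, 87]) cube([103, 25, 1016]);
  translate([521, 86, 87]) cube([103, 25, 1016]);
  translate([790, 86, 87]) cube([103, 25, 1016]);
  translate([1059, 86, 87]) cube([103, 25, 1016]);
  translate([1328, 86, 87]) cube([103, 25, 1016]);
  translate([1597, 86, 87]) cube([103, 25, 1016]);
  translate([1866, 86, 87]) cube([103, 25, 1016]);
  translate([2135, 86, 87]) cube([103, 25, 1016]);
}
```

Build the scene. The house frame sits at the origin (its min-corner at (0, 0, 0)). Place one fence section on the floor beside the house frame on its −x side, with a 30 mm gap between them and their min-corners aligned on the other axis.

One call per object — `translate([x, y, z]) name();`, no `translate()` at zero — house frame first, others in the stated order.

house_frame();
translate([-2527, 0, 0]) fence_section();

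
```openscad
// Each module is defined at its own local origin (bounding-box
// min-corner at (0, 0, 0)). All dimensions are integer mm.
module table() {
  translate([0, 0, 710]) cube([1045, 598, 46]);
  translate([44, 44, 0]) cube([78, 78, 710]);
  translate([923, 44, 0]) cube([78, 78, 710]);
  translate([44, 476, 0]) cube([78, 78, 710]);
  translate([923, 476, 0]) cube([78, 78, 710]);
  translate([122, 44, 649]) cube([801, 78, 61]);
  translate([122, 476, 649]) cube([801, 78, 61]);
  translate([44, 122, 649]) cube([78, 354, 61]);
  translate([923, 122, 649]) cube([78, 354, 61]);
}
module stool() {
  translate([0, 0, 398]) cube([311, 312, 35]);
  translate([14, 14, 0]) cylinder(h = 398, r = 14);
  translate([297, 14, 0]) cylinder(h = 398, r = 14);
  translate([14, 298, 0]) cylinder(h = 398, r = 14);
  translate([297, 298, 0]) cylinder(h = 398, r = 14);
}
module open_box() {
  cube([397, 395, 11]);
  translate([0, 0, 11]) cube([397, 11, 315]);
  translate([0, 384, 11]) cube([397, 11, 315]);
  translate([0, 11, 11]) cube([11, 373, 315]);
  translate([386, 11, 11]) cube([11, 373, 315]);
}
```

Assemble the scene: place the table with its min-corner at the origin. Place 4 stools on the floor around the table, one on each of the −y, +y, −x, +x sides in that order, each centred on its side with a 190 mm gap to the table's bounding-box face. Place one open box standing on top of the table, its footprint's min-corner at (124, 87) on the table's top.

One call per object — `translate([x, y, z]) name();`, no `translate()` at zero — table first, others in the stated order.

table();
translate([367, -502, 0]) stool();
translate([367, 788, 0]) stool();
translate([-501, 143, 0]) stool();
translate([1235, 143, 0]) stool();
translate([124, 87, 756]) open_box();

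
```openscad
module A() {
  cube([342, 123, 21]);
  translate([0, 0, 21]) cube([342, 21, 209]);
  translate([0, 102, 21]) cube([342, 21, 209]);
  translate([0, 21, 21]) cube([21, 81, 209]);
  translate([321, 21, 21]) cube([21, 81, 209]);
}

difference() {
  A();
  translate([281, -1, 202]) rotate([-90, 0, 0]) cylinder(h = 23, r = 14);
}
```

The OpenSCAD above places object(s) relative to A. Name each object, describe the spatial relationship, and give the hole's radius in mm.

The subtracted cylinder has r = 14 mm.

A is an open box. The open box has a circular hole through its front wall. The hole's radius is 14 mm.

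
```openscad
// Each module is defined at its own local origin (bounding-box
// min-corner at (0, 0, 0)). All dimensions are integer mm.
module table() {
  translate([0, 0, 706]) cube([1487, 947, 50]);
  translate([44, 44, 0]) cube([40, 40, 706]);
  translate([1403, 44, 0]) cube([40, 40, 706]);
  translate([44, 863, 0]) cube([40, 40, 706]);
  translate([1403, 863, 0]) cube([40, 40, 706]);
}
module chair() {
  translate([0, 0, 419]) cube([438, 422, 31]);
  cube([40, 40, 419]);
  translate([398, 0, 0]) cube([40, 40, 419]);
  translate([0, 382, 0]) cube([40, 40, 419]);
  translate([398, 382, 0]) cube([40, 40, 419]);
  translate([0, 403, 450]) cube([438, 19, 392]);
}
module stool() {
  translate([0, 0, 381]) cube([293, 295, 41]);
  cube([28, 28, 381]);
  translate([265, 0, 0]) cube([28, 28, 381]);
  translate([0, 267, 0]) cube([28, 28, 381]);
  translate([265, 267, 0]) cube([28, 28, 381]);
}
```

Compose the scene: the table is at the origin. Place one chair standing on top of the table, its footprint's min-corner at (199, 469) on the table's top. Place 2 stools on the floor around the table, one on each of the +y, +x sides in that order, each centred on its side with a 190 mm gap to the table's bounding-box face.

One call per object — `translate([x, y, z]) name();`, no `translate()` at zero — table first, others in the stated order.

table();
translate([199, 469, 756]) chair();
translate([597, 1137, 0]) stool();
translate([1677, 326, 0]) stool();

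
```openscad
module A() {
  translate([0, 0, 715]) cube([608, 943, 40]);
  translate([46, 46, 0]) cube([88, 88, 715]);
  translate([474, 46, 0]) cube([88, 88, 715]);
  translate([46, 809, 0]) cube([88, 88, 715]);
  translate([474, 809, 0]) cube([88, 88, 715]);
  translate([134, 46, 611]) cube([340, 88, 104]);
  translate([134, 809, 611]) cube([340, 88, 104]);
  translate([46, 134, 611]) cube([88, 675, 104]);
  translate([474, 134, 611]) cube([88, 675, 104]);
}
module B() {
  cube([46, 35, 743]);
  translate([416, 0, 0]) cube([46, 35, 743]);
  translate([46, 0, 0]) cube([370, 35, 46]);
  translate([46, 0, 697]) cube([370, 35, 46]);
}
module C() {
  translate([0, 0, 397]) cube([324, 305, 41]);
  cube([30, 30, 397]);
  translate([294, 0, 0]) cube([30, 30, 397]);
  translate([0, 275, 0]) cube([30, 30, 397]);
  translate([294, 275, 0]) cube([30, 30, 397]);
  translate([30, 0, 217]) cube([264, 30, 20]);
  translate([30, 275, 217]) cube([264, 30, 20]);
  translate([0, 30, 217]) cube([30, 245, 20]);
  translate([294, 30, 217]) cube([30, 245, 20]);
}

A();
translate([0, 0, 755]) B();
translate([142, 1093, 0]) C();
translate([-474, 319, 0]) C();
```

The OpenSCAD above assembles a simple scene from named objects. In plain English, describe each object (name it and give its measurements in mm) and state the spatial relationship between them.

A is a rectangular dining table. The top is 608×943×40 mm with its upper surface at z = 755 mm. It stands on four 88×88 mm square legs, each inset 46 mm from the nearest pair of top edges, running from the floor to the underside of the top. Four apron rails, 88 mm thick and 104 mm tall, run between adjacent legs with their top edges flush with the underside of the top and their outer faces flush with the legs' outer faces.

B is a rectangular picture frame lying in the x–z plane (depth along y). The opening is 370 mm wide (x) by 651 mm tall (z), surrounded by a border 46 mm wide on all four sides. The frame is 35 mm deep and is made of two full-height vertical stiles with two horizontal rails fitted between them.

C is a four-legged stool. The seat is 324×305 mm, 41 mm thick, top at z = 438 mm. It stands on four square legs, each 30×30 mm in cross-section, from z = 0 to the seat underside, each flush with a corner of the seat. Four stretchers, 30 mm wide and 20 mm tall, connect adjacent legs with their undersides at z = 217 mm, each running between the inner faces of the legs it joins and aligned with the legs' outer faces on the other axis.

The picture frame is on top of the table. Two stools sit around the table at the +y, −x sides.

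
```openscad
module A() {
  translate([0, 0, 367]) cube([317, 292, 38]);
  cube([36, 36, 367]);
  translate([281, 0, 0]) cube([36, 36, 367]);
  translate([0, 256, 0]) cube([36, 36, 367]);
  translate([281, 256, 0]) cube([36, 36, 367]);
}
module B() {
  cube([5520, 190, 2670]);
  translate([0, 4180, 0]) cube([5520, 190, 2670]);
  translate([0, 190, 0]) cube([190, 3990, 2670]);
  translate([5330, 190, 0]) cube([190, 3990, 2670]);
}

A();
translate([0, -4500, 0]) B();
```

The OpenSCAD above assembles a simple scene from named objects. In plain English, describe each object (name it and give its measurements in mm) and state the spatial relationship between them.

A is a four-legged stool. The seat is a 317×292×38 mm slab whose top surface is at z = 405 mm; four square legs, each 36×36 mm in cross-section, run from the floor (z = 0) to the underside of the seat, each flush with a corner of the seat.

B is a box-shaped house frame (walls only): outside footprint 5520×4370 mm, wall height 2670 mm, wall thickness 190 mm. The two y-facing walls run the full x-width; the two x-facing walls fit between the inner faces of the y-facing walls.

The house frame is on the floor beside the stool on its −y side.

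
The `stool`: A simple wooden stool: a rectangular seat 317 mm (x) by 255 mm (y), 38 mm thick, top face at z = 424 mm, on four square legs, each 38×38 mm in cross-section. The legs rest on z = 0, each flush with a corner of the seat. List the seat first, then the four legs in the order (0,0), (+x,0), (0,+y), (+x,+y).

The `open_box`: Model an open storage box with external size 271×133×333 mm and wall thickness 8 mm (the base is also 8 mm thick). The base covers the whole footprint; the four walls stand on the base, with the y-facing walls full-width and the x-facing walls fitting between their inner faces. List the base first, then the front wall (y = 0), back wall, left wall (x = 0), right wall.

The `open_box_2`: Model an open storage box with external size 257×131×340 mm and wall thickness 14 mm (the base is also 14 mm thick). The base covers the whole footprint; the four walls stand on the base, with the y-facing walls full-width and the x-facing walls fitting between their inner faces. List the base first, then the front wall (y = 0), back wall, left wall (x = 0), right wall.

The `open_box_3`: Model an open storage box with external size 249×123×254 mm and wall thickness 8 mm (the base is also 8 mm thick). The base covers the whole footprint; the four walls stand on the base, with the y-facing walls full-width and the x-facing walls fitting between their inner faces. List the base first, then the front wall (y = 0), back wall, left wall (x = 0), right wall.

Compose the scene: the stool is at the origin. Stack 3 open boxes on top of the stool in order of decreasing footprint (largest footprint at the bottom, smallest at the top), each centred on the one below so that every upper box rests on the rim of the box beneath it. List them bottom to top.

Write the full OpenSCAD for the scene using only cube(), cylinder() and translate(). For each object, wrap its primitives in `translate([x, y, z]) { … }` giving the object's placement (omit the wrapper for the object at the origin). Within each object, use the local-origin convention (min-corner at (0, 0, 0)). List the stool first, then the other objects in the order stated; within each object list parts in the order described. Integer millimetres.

translate([0, 0, 386]) cube([317, 255, 38]);
cube([38, 38, 386]);
translate([279, 0, 0]) cube([38, 38, 386]);
translate([0, 217, 0]) cube([38, 38, 386]);
translate([279, 217, 0]) cube([38, 38, 386]);
translate([23, 61, 424]) {
  cube([271, 133, 8]);
  translate([0, 0, 8]) cube([271, 8, 325]);
  translate([0, 125, 8]) cube([271, 8, 325]);
  translate([0, 8, 8]) cube([8, 117, 325]);
  translate([263, 8, 8]) cube([8, 117, 325]);
}
translate([30, 62, 757]) {
  cube([257, 131, 14]);
  translate([0, 0, 14]) cube([257, 14, 326]);
  translate([0, 117, 14]) cube([257, 14, 326]);
  translate([0, 14, 14]) cube([14, 103, 326]);
  translate([243, 14, 14]) cube([14, 103, 326]);
}
translate([34, 66, 1097]) {
  cube([249, 123, 8]);
  translate([0, 0, 8]) cube([249, 8, 246]);
  translate([0, 115, 8]) cube([249, 8, 246]);
  translate([0, 8, 8]) cube([8, 107, 246]);
  translate([241, 8, 8]) cube([8, 107, 246]);
}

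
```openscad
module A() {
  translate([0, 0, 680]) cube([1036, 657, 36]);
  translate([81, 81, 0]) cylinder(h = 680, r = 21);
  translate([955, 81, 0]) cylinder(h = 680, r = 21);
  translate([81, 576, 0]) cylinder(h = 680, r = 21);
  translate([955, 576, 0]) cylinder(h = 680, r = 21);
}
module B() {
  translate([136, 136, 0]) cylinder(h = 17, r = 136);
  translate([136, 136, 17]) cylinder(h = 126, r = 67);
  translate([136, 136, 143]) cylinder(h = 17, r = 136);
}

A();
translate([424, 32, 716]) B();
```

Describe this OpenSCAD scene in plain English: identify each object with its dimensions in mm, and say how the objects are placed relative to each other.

A is a table: top 1036 mm (x) × 657 mm (y), 36 mm thick, upper face at z = 716 mm, on four round legs of 42 mm diameter, each leg's bounding box inset 60 mm from the nearest pair of top edges, running from z = 0 to the bottom of the top.

B is a spool: two coaxial disc flanges of radius 136 mm and thickness 17 mm, joined by a core cylinder of radius 67 mm and height 126 mm. The lower flange rests on z = 0 and the three cylinders share a vertical axis.

The spool is on top of the table.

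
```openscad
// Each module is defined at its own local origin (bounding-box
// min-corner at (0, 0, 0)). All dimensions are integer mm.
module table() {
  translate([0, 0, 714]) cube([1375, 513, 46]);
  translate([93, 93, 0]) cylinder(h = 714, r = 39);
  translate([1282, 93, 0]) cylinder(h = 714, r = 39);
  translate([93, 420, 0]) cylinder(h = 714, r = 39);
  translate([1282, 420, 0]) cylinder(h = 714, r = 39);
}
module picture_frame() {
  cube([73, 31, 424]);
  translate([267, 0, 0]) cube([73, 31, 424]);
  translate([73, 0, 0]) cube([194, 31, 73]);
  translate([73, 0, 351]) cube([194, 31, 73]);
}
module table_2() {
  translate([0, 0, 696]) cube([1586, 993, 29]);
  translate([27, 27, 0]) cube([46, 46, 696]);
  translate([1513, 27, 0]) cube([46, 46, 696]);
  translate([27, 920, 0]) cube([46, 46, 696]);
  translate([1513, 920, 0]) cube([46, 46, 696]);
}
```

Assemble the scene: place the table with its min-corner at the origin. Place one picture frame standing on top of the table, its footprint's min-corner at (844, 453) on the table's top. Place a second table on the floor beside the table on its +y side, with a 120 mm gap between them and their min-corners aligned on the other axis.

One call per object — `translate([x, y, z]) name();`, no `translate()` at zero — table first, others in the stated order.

table();
translate([844, 453, 760]) picture_frame();
translate([0, 633, 0]) table_2();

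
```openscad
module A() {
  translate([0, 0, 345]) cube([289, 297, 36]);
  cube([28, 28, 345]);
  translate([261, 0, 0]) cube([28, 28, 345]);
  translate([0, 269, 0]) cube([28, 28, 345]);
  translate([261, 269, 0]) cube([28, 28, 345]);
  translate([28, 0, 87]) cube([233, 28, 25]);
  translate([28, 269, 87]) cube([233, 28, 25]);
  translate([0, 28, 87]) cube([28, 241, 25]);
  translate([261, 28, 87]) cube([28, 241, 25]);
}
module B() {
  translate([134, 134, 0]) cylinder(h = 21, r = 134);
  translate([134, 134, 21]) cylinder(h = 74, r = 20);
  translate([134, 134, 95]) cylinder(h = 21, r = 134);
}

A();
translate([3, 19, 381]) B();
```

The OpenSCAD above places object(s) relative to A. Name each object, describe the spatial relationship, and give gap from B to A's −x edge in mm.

The spool's min-x is at 3; the stool's min-x is 0; gap = 3 mm.

A is a stool. B is a spool. The spool is on top of the stool. The gap from the spool to the stool's −x edge is 3 mm.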